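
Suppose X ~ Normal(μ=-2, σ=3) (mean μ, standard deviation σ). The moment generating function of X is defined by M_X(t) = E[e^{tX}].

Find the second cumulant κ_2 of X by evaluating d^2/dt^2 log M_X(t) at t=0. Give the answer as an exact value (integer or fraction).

κ_2 = D^2[K](0) = 9

M_X(t) = e^(9*t^2/2 - 2*t)
K_X(t) = log M_X(t) = 9*t^2/2 - 2*t
D^2[K](t) = 9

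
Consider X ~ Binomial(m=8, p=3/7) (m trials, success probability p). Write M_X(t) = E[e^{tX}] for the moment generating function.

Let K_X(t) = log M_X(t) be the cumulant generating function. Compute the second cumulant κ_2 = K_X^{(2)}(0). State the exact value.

κ_2 = K^(2)(0) = 96/49

M_X(t) = (3*e^(t)/7 + 4/7)^8
K_X(t) = log M_X(t) = 8*log(3*e^(t)/7 + 4/7)
K^(2)(t) = 96*e^(t)/(9*e^(2*t) + 24*e^(t) + 16)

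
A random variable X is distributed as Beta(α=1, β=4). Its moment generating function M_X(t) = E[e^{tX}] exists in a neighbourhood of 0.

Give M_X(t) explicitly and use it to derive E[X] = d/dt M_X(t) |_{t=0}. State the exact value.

M_X(t) = ₁F₁(1; 5; t)
M^(1)(t) = ₁F₁(2; 6; t)/5

E[X] = M^(1)(0) = 1/5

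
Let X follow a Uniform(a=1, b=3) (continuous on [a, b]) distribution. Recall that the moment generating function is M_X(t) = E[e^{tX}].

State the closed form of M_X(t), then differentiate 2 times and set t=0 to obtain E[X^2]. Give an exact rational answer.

M_X(t) = (e^(3*t) - e^(t))/(2*t)
D^2[M](t) = (9*t^2*e^(3*t) - t^2*e^(t) - 6*t*e^(3*t) + 2*t*e^(t) + 2*e^(3*t) - 2*e^(t))/(2*t^3)

E[X^2] = D^2[M](0) = 13/3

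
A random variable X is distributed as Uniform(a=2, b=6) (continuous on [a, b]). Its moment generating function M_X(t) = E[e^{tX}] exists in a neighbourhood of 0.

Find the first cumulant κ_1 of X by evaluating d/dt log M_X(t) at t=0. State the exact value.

M_X(t) = (e^(6*t) - e^(2*t))/(4*t)
K_X(t) = log M_X(t) = -log(t) + log(e^(6*t) - e^(2*t)) - 2*log(2)
K^(1)(t) = (6*t*e^(4*t) - 2*t - e^(4*t) + 1)/(t*e^(4*t) - t)

κ_1 = K^(1)(0) = 4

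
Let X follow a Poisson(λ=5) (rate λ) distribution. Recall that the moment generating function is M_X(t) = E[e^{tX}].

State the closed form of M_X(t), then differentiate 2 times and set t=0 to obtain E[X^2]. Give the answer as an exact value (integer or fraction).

E[X^2] = M^(2)(0) = 30

M_X(t) = e^(5*e^(t) - 5)
M^(2)(t) = (25*e^(2*t)*e^(5*e^(t)) + 5*e^(t)*e^(5*e^(t)))*e^(-5)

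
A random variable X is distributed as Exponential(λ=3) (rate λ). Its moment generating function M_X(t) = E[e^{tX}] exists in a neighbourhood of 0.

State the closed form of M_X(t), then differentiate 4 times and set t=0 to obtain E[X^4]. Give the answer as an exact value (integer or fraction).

E[X^4] = D^4[M](0) = 8/27

M_X(t) = 3/(3 - t)
D^4[M](t) = -72/(t^5 - 15*t^4 + 90*t^3 - 270*t^2 + 405*t - 243)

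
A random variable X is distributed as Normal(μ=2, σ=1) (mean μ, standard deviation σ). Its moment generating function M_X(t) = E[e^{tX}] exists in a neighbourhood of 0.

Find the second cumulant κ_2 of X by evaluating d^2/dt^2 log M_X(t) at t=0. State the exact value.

κ_2 = K′′(0) = 1

M_X(t) = e^(t^2/2 + 2*t)
K_X(t) = log M_X(t) = t^2/2 + 2*t
K′(t) = t + 2
K′′(t) = 1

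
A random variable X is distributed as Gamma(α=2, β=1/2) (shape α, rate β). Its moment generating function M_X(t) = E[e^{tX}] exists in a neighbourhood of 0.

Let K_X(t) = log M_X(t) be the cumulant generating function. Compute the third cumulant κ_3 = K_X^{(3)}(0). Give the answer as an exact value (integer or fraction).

κ_3 = K^(3)(0) = 32

M_X(t) = 1/(4*(1/2 - t)^2)
K_X(t) = log M_X(t) = -2*log(1/2 - t) - 2*log(2)
K^(3)(t) = -32/(8*t^3 - 12*t^2 + 6*t - 1)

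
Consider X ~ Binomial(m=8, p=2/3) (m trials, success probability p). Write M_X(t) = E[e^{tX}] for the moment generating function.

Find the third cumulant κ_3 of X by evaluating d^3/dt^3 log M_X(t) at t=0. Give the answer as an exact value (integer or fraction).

κ_3 = D^3[K](0) = -16/27

M_X(t) = (2*e^(t)/3 + 1/3)^8
K_X(t) = log M_X(t) = 8*log(2*e^(t)/3 + 1/3)
D^3[K](t) = (-32*e^(2*t) + 16*e^(t))/(8*e^(3*t) + 12*e^(2*t) + 6*e^(t) + 1)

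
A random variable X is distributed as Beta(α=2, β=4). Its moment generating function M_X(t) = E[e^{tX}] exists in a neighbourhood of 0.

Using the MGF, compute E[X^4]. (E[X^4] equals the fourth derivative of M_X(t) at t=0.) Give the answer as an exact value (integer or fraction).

M_X(t) = ₁F₁(2; 6; t)
dM/dt = ₁F₁(3; 7; t)/3
d^2M/dt^2 = ₁F₁(4; 8; t)/7
d^3M/dt^3 = ₁F₁(5; 9; t)/14
d^4M/dt^4 = 5*₁F₁(6; 10; t)/126

E[X^4] = d^4M/dt^4 |_{t=0} = 5/126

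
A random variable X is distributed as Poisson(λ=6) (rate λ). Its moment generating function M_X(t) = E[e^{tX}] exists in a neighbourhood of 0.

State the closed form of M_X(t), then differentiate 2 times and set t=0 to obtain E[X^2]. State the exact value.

E[X^2] = D^2[M](0) = 42

M_X(t) = e^(6*e^(t) - 6)
D^2[M](t) = (36*e^(2*t)*e^(6*e^(t)) + 6*e^(t)*e^(6*e^(t)))*e^(-6)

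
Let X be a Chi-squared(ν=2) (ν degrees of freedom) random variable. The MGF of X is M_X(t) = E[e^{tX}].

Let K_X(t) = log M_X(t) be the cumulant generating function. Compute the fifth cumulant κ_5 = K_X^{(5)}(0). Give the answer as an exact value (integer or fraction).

κ_5 = D^5[K](0) = 768

M_X(t) = 1/(1 - 2*t)
K_X(t) = log M_X(t) = -log(1 - 2*t)
D^5[K](t) = -768/(32*t^5 - 80*t^4 + 80*t^3 - 40*t^2 + 10*t - 1)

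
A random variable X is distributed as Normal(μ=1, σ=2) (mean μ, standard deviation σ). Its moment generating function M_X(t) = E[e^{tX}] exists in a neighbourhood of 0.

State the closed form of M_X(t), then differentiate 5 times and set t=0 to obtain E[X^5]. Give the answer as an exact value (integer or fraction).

M_X(t) = e^(2*t^2 + t)
M′(t) = 4*t*e^(t)*e^(2*t^2) + e^(t)*e^(2*t^2)
M′′(t) = 16*t^2*e^(t)*e^(2*t^2) + 8*t*e^(t)*e^(2*t^2) + 5*e^(t)*e^(2*t^2)
M′′′(t) = 64*t^3*e^(t)*e^(2*t^2) + 48*t^2*e^(t)*e^(2*t^2) + 60*t*e^(t)*e^(2*t^2) + 13*e^(t)*e^(2*t^2)
M′′′′(t) = 256*t^4*e^(t)*e^(2*t^2) + 256*t^3*e^(t)*e^(2*t^2) + 480*t^2*e^(t)*e^(2*t^2) + 208*t*e^(t)*e^(2*t^2) + 73*e^(t)*e^(2*t^2)
M′′′′′(t) = 1024*t^5*e^(t)*e^(2*t^2) + 1280*t^4*e^(t)*e^(2*t^2) + 3200*t^3*e^(t)*e^(2*t^2) + 2080*t^2*e^(t)*e^(2*t^2) + 1460*t*e^(t)*e^(2*t^2) + 281*e^(t)*e^(2*t^2)

E[X^5] = M′′′′′(0) = 281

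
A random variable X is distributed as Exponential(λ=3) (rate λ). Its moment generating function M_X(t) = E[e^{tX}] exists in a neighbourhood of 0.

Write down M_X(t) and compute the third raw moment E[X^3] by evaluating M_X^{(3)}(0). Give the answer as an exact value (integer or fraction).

M_X(t) = 3/(3 - t)
dM/dt = 3/(t^2 - 6*t + 9)
d^2M/dt^2 = -6/(t^3 - 9*t^2 + 27*t - 27)
d^3M/dt^3 = 18/(t^4 - 12*t^3 + 54*t^2 - 108*t + 81)

E[X^3] = d^3M/dt^3 |_{t=0} = 2/9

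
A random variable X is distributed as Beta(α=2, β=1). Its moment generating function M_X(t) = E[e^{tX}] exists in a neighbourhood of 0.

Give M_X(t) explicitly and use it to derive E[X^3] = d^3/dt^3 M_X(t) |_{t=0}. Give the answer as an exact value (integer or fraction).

E[X^3] = M′′′(0) = 2/5

M_X(t) = ₁F₁(2; 3; t)
M′(t) = 2*₁F₁(3; 4; t)/3
M′′(t) = ₁F₁(4; 5; t)/2
M′′′(t) = 2*₁F₁(5; 6; t)/5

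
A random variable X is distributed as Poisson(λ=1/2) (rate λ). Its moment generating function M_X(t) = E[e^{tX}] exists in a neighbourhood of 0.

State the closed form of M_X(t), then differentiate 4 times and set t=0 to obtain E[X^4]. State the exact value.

M_X(t) = e^(e^(t)/2 - 1/2)
M^(4)(t) = (e^(4*t)*e^(e^(t)/2) + 12*e^(3*t)*e^(e^(t)/2) + 28*e^(2*t)*e^(e^(t)/2) + 8*e^(t)*e^(e^(t)/2))*e^(-1/2)/16

E[X^4] = M^(4)(0) = 49/16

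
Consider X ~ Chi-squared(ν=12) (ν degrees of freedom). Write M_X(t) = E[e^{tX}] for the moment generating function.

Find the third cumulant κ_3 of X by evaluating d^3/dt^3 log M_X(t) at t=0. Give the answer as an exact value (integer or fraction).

M_X(t) = (1 - 2*t)^(-6)
K_X(t) = log M_X(t) = -6*log(1 - 2*t)
D^3[K](t) = -96/(8*t^3 - 12*t^2 + 6*t - 1)

κ_3 = D^3[K](0) = 96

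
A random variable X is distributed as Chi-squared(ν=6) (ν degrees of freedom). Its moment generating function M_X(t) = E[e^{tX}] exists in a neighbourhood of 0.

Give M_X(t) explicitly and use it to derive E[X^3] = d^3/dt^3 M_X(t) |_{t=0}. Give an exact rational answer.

M_X(t) = (1 - 2*t)^(-3)
D^3[M](t) = 480/(64*t^6 - 192*t^5 + 240*t^4 - 160*t^3 + 60*t^2 - 12*t + 1)

E[X^3] = D^3[M](0) = 480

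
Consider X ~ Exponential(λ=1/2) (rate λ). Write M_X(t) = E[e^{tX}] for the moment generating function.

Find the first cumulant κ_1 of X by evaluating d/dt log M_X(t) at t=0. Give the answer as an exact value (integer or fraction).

κ_1 = dK/dt |_{t=0} = 2

M_X(t) = 1/(2*(1/2 - t))
K_X(t) = log M_X(t) = -log(1/2 - t) - log(2)
dK/dt = -2/(2*t - 1)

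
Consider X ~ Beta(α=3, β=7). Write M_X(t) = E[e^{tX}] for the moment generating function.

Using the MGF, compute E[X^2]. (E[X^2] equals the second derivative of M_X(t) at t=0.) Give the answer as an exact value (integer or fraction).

M_X(t) = ₁F₁(3; 10; t)
M^(2)(t) = 6*₁F₁(5; 12; t)/55

E[X^2] = M^(2)(0) = 6/55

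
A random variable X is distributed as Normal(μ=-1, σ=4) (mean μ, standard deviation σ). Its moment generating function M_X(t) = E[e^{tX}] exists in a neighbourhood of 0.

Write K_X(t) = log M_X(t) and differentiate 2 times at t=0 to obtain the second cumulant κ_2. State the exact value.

κ_2 = K′′(0) = 16

M_X(t) = e^(8*t^2 - t)
K_X(t) = log M_X(t) = 8*t^2 - t
K′(t) = 16*t - 1
K′′(t) = 16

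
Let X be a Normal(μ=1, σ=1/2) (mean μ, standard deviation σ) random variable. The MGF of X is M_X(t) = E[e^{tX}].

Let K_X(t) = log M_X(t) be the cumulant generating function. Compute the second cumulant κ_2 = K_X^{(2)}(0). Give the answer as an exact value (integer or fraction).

M_X(t) = e^(t^2/8 + t)
K_X(t) = log M_X(t) = t^2/8 + t
K^(2)(t) = 1/4

κ_2 = K^(2)(0) = 1/4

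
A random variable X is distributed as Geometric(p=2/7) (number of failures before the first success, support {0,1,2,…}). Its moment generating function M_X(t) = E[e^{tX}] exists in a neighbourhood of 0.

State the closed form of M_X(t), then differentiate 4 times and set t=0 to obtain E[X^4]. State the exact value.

M_X(t) = 2/(7*(1 - 5*e^(t)/7))
M′(t) = 10*e^(t)/(25*e^(2*t) - 70*e^(t) + 49)
M′′(t) = (-50*e^(2*t) - 70*e^(t))/(125*e^(3*t) - 525*e^(2*t) + 735*e^(t) - 343)
M′′′(t) = (250*e^(3*t) + 1400*e^(2*t) + 490*e^(t))/(625*e^(4*t) - 3500*e^(3*t) + 7350*e^(2*t) - 6860*e^(t) + 2401)
M′′′′(t) = (-1250*e^(4*t) - 19250*e^(3*t) - 26950*e^(2*t) - 3430*e^(t))/(3125*e^(5*t) - 21875*e^(4*t) + 61250*e^(3*t) - 85750*e^(2*t) + 60025*e^(t) - 16807)

E[X^4] = M′′′′(0) = 1590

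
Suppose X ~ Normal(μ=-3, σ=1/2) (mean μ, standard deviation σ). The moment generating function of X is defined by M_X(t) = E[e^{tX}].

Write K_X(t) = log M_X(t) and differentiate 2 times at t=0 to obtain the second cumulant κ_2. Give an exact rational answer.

κ_2 = d^2K/dt^2 |_{t=0} = 1/4

M_X(t) = e^(t^2/8 - 3*t)
K_X(t) = log M_X(t) = t^2/8 - 3*t
dK/dt = t/4 - 3
d^2K/dt^2 = 1/4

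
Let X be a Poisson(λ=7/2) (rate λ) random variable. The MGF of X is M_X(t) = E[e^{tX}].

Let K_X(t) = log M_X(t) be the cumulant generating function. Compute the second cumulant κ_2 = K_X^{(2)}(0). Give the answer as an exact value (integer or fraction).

κ_2 = K^(2)(0) = 7/2

M_X(t) = e^(7*e^(t)/2 - 7/2)
K_X(t) = log M_X(t) = 7*e^(t)/2 - 7/2
K^(2)(t) = 7*e^(t)/2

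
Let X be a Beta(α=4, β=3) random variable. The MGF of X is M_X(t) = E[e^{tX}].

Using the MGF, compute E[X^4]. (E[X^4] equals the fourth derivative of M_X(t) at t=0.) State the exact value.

E[X^4] = d^4M/dt^4 |_{t=0} = 1/6

M_X(t) = ₁F₁(4; 7; t)
dM/dt = 4*₁F₁(5; 8; t)/7
d^2M/dt^2 = 5*₁F₁(6; 9; t)/14
d^3M/dt^3 = 5*₁F₁(7; 10; t)/21
d^4M/dt^4 = ₁F₁(8; 11; t)/6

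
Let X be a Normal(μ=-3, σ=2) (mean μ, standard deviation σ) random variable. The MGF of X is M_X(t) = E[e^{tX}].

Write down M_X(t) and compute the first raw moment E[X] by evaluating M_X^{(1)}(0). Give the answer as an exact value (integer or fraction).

E[X] = dM/dt |_{t=0} = -3

M_X(t) = e^(2*t^2 - 3*t)
dM/dt = 4*t*e^(-3*t)*e^(2*t^2) - 3*e^(-3*t)*e^(2*t^2)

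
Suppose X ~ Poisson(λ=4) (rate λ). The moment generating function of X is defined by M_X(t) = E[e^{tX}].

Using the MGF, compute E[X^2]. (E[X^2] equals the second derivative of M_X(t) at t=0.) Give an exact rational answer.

M_X(t) = e^(4*e^(t) - 4)
M^(2)(t) = (16*e^(2*t)*e^(4*e^(t)) + 4*e^(t)*e^(4*e^(t)))*e^(-4)

E[X^2] = M^(2)(0) = 20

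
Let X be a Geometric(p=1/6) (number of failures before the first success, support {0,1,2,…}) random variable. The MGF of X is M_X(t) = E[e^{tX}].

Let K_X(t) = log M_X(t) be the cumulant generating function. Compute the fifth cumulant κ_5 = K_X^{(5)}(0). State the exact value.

κ_5 = d^5K/dt^5 |_{t=0} = 119130

M_X(t) = 1/(6*(1 - 5*e^(t)/6))
K_X(t) = log M_X(t) = -log(1 - 5*e^(t)/6) - log(6)
dK/dt = -5*e^(t)/(5*e^(t) - 6)
d^2K/dt^2 = 30*e^(t)/(25*e^(2*t) - 60*e^(t) + 36)
d^3K/dt^3 = (-150*e^(2*t) - 180*e^(t))/(125*e^(3*t) - 450*e^(2*t) + 540*e^(t) - 216)
d^4K/dt^4 = (750*e^(3*t) + 3600*e^(2*t) + 1080*e^(t))/(625*e^(4*t) - 3000*e^(3*t) + 5400*e^(2*t) - 4320*e^(t) + 1296)
d^5K/dt^5 = (-3750*e^(4*t) - 49500*e^(3*t) - 59400*e^(2*t) - 6480*e^(t))/(3125*e^(5*t) - 18750*e^(4*t) + 45000*e^(3*t) - 54000*e^(2*t) + 32400*e^(t) - 7776)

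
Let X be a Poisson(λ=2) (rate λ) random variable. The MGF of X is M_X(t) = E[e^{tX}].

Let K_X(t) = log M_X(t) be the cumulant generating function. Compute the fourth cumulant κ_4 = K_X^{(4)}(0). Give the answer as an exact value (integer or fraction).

κ_4 = K^(4)(0) = 2

M_X(t) = e^(2*e^(t) - 2)
K_X(t) = log M_X(t) = 2*e^(t) - 2
K^(4)(t) = 2*e^(t)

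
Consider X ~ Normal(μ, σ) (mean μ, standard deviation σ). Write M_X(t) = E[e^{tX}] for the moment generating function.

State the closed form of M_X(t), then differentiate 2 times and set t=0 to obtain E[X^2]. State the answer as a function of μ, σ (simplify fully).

E[X^2] = d^2M/dt^2 |_{t=0} = μ^2 + σ^2

M_X(t) = e^(μ*t + σ^2*t^2/2)
dM/dt = μ*e^(μ*t)*e^(σ^2*t^2/2) + σ^2*t*e^(μ*t)*e^(σ^2*t^2/2)
d^2M/dt^2 = μ^2*e^(μ*t)*e^(σ^2*t^2/2) + 2*μ*σ^2*t*e^(μ*t)*e^(σ^2*t^2/2) + σ^4*t^2*e^(μ*t)*e^(σ^2*t^2/2) + σ^2*e^(μ*t)*e^(σ^2*t^2/2)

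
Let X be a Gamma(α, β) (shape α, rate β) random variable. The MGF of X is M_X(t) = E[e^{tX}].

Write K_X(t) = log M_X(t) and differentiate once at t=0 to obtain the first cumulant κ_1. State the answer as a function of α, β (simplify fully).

κ_1 = dK/dt |_{t=0} = α/β

M_X(t) = (β/(β - t))^α
K_X(t) = log M_X(t) = α*(log(β) - log(β - t))
dK/dt = -α/(-β + t)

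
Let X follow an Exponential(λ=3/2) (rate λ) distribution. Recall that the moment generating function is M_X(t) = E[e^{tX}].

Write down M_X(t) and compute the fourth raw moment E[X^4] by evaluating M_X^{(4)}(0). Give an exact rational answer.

E[X^4] = D^4[M](0) = 128/27

M_X(t) = 3/(2*(3/2 - t))
D^4[M](t) = -1152/(32*t^5 - 240*t^4 + 720*t^3 - 1080*t^2 + 810*t - 243)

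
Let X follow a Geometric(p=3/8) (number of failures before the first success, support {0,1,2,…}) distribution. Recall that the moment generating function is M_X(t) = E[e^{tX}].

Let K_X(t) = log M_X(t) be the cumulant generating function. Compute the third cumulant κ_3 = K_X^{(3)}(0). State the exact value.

κ_3 = D^3[K](0) = 520/27

M_X(t) = 3/(8*(1 - 5*e^(t)/8))
K_X(t) = log M_X(t) = -log(1 - 5*e^(t)/8) - 3*log(2) + log(3)
D^3[K](t) = (-200*e^(2*t) - 320*e^(t))/(125*e^(3*t) - 600*e^(2*t) + 960*e^(t) - 512)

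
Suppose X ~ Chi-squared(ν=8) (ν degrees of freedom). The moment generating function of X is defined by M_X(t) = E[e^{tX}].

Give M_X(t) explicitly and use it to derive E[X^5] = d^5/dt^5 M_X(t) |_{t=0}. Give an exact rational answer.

E[X^5] = M^(5)(0) = 215040

M_X(t) = (1 - 2*t)^(-4)
M^(5)(t) = -215040/(512*t^9 - 2304*t^8 + 4608*t^7 - 5376*t^6 + 4032*t^5 - 2016*t^4 + 672*t^3 - 144*t^2 + 18*t - 1)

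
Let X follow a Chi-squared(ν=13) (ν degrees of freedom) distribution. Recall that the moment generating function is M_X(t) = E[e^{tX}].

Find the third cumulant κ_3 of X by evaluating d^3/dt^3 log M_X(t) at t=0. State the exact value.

M_X(t) = (1 - 2*t)^(-13/2)
K_X(t) = log M_X(t) = -13*log(1 - 2*t)/2
D^3[K](t) = -104/(8*t^3 - 12*t^2 + 6*t - 1)

κ_3 = D^3[K](0) = 104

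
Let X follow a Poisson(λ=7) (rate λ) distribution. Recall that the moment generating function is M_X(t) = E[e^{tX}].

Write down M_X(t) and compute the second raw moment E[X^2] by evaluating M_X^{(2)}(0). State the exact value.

E[X^2] = M^(2)(0) = 56

M_X(t) = e^(7*e^(t) - 7)
M^(2)(t) = (49*e^(2*t)*e^(7*e^(t)) + 7*e^(t)*e^(7*e^(t)))*e^(-7)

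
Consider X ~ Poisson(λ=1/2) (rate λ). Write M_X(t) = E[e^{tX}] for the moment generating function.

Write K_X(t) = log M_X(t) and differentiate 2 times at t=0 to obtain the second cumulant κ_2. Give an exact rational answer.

κ_2 = D^2[K](0) = 1/2

M_X(t) = e^(e^(t)/2 - 1/2)
K_X(t) = log M_X(t) = e^(t)/2 - 1/2
D^2[K](t) = e^(t)/2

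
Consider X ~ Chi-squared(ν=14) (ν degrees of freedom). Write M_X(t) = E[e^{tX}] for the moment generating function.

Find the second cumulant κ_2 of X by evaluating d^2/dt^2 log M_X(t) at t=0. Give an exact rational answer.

κ_2 = D^2[K](0) = 28

M_X(t) = (1 - 2*t)^(-7)
K_X(t) = log M_X(t) = -7*log(1 - 2*t)
D^2[K](t) = 28/(4*t^2 - 4*t + 1)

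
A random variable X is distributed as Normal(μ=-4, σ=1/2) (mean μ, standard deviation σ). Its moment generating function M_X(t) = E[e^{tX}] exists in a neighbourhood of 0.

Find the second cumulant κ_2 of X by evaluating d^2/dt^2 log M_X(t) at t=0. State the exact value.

κ_2 = K′′(0) = 1/4

M_X(t) = e^(t^2/8 - 4*t)
K_X(t) = log M_X(t) = t^2/8 - 4*t
K′(t) = t/4 - 4
K′′(t) = 1/4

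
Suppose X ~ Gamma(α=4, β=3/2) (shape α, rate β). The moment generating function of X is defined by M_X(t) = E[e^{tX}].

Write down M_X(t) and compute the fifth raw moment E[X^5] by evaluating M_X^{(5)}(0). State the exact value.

M_X(t) = 81/(16*(3/2 - t)^4)
D^5[M](t) = -17418240/(512*t^9 - 6912*t^8 + 41472*t^7 - 145152*t^6 + 326592*t^5 - 489888*t^4 + 489888*t^3 - 314928*t^2 + 118098*t - 19683)

E[X^5] = D^5[M](0) = 71680/81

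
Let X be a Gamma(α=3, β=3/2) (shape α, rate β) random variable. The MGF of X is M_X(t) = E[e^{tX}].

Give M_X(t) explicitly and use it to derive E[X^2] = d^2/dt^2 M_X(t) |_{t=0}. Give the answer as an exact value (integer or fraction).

E[X^2] = M^(2)(0) = 16/3

M_X(t) = 27/(8*(3/2 - t)^3)
M^(2)(t) = -1296/(32*t^5 - 240*t^4 + 720*t^3 - 1080*t^2 + 810*t - 243)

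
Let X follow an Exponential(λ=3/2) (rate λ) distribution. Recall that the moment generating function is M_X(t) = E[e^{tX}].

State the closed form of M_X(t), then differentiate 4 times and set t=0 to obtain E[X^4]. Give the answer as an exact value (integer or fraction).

M_X(t) = 3/(2*(3/2 - t))
M^(4)(t) = -1152/(32*t^5 - 240*t^4 + 720*t^3 - 1080*t^2 + 810*t - 243)

E[X^4] = M^(4)(0) = 128/27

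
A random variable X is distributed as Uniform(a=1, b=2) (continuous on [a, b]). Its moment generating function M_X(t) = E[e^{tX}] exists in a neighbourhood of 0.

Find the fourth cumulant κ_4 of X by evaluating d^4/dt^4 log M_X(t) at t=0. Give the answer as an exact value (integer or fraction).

M_X(t) = (e^(2*t) - e^(t))/t
K_X(t) = log M_X(t) = -log(t) + log(e^(2*t) - e^(t))
K′(t) = (2*t*e^(t) - t - e^(t) + 1)/(t*e^(t) - t)
K′′(t) = (-t^2*e^(t) + e^(2*t) - 2*e^(t) + 1)/(t^2*e^(2*t) - 2*t^2*e^(t) + t^2)
K′′′(t) = (t^3*e^(2*t) + t^3*e^(t) - 2*e^(3*t) + 6*e^(2*t) - 6*e^(t) + 2)/(t^3*e^(3*t) - 3*t^3*e^(2*t) + 3*t^3*e^(t) - t^3)

κ_4 = K′′′′(0) = -1/120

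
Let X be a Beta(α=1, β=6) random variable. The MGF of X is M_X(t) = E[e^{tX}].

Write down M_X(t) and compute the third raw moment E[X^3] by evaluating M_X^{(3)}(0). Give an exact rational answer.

M_X(t) = ₁F₁(1; 7; t)
M^(3)(t) = ₁F₁(4; 10; t)/84

E[X^3] = M^(3)(0) = 1/84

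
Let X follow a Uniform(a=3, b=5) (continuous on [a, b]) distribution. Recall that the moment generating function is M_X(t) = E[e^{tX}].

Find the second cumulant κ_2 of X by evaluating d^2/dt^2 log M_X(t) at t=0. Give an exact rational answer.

M_X(t) = (e^(5*t) - e^(3*t))/(2*t)
K_X(t) = log M_X(t) = -log(t) + log(e^(5*t) - e^(3*t)) - log(2)
dK/dt = (5*t*e^(2*t) - 3*t - e^(2*t) + 1)/(t*e^(2*t) - t)
d^2K/dt^2 = (-4*t^2*e^(2*t) + e^(4*t) - 2*e^(2*t) + 1)/(t^2*e^(4*t) - 2*t^2*e^(2*t) + t^2)

κ_2 = d^2K/dt^2 |_{t=0} = 1/3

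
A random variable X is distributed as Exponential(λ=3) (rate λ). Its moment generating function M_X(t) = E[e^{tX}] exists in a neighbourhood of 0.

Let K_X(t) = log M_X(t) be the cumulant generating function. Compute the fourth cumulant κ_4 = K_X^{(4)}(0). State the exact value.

κ_4 = K^(4)(0) = 2/27

M_X(t) = 3/(3 - t)
K_X(t) = log M_X(t) = -log(3 - t) + log(3)
K^(4)(t) = 6/(t^4 - 12*t^3 + 54*t^2 - 108*t + 81)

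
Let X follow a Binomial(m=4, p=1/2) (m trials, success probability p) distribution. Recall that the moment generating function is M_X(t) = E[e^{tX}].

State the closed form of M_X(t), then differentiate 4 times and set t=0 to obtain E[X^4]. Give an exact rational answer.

M_X(t) = (e^(t)/2 + 1/2)^4
M′(t) = e^(4*t)/4 + 3*e^(3*t)/4 + 3*e^(2*t)/4 + e^(t)/4
M′′(t) = e^(4*t) + 9*e^(3*t)/4 + 3*e^(2*t)/2 + e^(t)/4
M′′′(t) = 4*e^(4*t) + 27*e^(3*t)/4 + 3*e^(2*t) + e^(t)/4
M′′′′(t) = 16*e^(4*t) + 81*e^(3*t)/4 + 6*e^(2*t) + e^(t)/4

E[X^4] = M′′′′(0) = 85/2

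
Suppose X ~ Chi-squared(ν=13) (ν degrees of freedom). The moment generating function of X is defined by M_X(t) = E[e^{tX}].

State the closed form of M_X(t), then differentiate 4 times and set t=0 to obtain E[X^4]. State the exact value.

E[X^4] = M^(4)(0) = 62985

M_X(t) = (1 - 2*t)^(-13/2)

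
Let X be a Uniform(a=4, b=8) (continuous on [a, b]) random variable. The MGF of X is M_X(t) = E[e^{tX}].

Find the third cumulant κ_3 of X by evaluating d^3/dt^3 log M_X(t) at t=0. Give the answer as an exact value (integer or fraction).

κ_3 = K^(3)(0) = 0

M_X(t) = (e^(8*t) - e^(4*t))/(4*t)
K_X(t) = log M_X(t) = -log(t) + log(e^(8*t) - e^(4*t)) - 2*log(2)
K^(3)(t) = (64*t^3*e^(8*t) + 64*t^3*e^(4*t) - 2*e^(12*t) + 6*e^(8*t) - 6*e^(4*t) + 2)/(t^3*e^(12*t) - 3*t^3*e^(8*t) + 3*t^3*e^(4*t) - t^3)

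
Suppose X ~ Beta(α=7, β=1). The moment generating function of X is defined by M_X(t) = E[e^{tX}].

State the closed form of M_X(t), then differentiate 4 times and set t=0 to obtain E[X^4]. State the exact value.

M_X(t) = ₁F₁(7; 8; t)
dM/dt = 7*₁F₁(8; 9; t)/8
d^2M/dt^2 = 7*₁F₁(9; 10; t)/9
d^3M/dt^3 = 7*₁F₁(10; 11; t)/10
d^4M/dt^4 = 7*₁F₁(11; 12; t)/11

E[X^4] = d^4M/dt^4 |_{t=0} = 7/11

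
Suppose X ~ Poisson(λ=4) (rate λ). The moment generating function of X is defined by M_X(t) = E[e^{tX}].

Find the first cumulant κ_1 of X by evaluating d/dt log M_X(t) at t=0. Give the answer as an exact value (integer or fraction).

κ_1 = D[K](0) = 4

M_X(t) = e^(4*e^(t) - 4)
K_X(t) = log M_X(t) = 4*e^(t) - 4
D[K](t) = 4*e^(t)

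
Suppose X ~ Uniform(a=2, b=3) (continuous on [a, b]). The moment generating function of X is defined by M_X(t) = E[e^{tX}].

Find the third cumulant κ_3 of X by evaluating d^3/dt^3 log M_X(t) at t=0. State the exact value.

M_X(t) = (e^(3*t) - e^(2*t))/t
K_X(t) = log M_X(t) = -log(t) + log(e^(3*t) - e^(2*t))
D^3[K](t) = (t^3*e^(2*t) + t^3*e^(t) - 2*e^(3*t) + 6*e^(2*t) - 6*e^(t) + 2)/(t^3*e^(3*t) - 3*t^3*e^(2*t) + 3*t^3*e^(t) - t^3)

κ_3 = D^3[K](0) = 0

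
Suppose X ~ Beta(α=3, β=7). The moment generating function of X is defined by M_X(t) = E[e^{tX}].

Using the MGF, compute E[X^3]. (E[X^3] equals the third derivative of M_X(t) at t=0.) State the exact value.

M_X(t) = ₁F₁(3; 10; t)
D^3[M](t) = ₁F₁(6; 13; t)/22

E[X^3] = D^3[M](0) = 1/22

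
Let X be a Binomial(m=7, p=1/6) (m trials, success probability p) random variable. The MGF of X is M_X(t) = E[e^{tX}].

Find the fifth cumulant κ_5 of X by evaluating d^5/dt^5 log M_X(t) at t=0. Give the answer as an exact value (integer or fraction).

M_X(t) = (e^(t)/6 + 5/6)^7
K_X(t) = log M_X(t) = 7*log(e^(t)/6 + 5/6)
dK/dt = 7*e^(t)/(e^(t) + 5)
d^2K/dt^2 = 35*e^(t)/(e^(2*t) + 10*e^(t) + 25)
d^3K/dt^3 = (-35*e^(2*t) + 175*e^(t))/(e^(3*t) + 15*e^(2*t) + 75*e^(t) + 125)
d^4K/dt^4 = (35*e^(3*t) - 700*e^(2*t) + 875*e^(t))/(e^(4*t) + 20*e^(3*t) + 150*e^(2*t) + 500*e^(t) + 625)
d^5K/dt^5 = (-35*e^(4*t) + 1925*e^(3*t) - 9625*e^(2*t) + 4375*e^(t))/(e^(5*t) + 25*e^(4*t) + 250*e^(3*t) + 1250*e^(2*t) + 3125*e^(t) + 3125)

κ_5 = d^5K/dt^5 |_{t=0} = -35/81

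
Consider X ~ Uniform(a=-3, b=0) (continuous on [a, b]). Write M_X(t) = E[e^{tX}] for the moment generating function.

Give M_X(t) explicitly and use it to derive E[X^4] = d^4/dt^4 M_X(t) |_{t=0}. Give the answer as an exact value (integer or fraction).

M_X(t) = (1 - e^(-3*t))/(3*t)
D^4[M](t) = (-27*t^4 - 36*t^3 - 36*t^2 - 24*t + 8*e^(3*t) - 8)*e^(-3*t)/t^5

E[X^4] = D^4[M](0) = 81/5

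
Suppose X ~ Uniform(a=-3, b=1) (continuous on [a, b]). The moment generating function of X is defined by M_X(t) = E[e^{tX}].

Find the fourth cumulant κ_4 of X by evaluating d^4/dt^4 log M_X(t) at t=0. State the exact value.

κ_4 = d^4K/dt^4 |_{t=0} = -32/15

M_X(t) = (e^(t) - e^(-3*t))/(4*t)
K_X(t) = log M_X(t) = -log(t) + log(e^(t) - e^(-3*t)) - 2*log(2)
dK/dt = (t*e^(4*t) + 3*t - e^(4*t) + 1)/(t*e^(4*t) - t)
d^2K/dt^2 = (-16*t^2*e^(4*t) + e^(8*t) - 2*e^(4*t) + 1)/(t^2*e^(8*t) - 2*t^2*e^(4*t) + t^2)
d^3K/dt^3 = (64*t^3*e^(8*t) + 64*t^3*e^(4*t) - 2*e^(12*t) + 6*e^(8*t) - 6*e^(4*t) + 2)/(t^3*e^(12*t) - 3*t^3*e^(8*t) + 3*t^3*e^(4*t) - t^3)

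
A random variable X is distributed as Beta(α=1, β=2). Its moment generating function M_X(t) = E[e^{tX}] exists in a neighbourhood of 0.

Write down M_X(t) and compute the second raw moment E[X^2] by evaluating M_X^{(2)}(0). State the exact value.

E[X^2] = M′′(0) = 1/6

M_X(t) = ₁F₁(1; 3; t)
M′(t) = ₁F₁(2; 4; t)/3
M′′(t) = ₁F₁(3; 5; t)/6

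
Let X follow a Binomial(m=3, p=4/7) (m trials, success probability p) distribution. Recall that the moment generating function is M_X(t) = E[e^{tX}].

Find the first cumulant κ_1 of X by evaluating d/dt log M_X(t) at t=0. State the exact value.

κ_1 = dK/dt |_{t=0} = 12/7

M_X(t) = (4*e^(t)/7 + 3/7)^3
K_X(t) = log M_X(t) = 3*log(4*e^(t)/7 + 3/7)
dK/dt = 12*e^(t)/(4*e^(t) + 3)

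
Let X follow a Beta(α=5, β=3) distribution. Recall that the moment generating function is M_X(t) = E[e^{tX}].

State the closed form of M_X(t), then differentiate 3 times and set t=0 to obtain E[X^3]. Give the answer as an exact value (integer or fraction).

M_X(t) = ₁F₁(5; 8; t)
dM/dt = 5*₁F₁(6; 9; t)/8
d^2M/dt^2 = 5*₁F₁(7; 10; t)/12
d^3M/dt^3 = 7*₁F₁(8; 11; t)/24

E[X^3] = d^3M/dt^3 |_{t=0} = 7/24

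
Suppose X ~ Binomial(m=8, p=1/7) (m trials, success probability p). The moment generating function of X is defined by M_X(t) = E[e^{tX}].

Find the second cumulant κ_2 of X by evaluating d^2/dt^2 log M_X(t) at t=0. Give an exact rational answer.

κ_2 = K^(2)(0) = 48/49

M_X(t) = (e^(t)/7 + 6/7)^8
K_X(t) = log M_X(t) = 8*log(e^(t)/7 + 6/7)
K^(2)(t) = 48*e^(t)/(e^(2*t) + 12*e^(t) + 36)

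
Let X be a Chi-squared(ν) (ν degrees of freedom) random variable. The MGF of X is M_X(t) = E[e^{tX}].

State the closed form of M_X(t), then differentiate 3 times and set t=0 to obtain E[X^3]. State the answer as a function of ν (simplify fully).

M_X(t) = (1 - 2*t)^(-ν/2)
D^3[M](t) = (-ν^3 - 6*ν^2 - 8*ν)/(8*t^3*(1 - 2*t)^(ν/2) - 12*t^2*(1 - 2*t)^(ν/2) + 6*t*(1 - 2*t)^(ν/2) - (1 - 2*t)^(ν/2))

E[X^3] = D^3[M](0) = ν*(ν^2 + 6*ν + 8)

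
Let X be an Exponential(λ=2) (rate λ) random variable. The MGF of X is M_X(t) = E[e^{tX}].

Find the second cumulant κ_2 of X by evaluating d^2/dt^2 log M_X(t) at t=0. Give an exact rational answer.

M_X(t) = 2/(2 - t)
K_X(t) = log M_X(t) = -log(2 - t) + log(2)
D^2[K](t) = 1/(t^2 - 4*t + 4)

κ_2 = D^2[K](0) = 1/4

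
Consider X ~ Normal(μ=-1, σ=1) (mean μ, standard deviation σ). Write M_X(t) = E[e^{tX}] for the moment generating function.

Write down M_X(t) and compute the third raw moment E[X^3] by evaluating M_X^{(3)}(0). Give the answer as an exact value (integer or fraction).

E[X^3] = M′′′(0) = -4

M_X(t) = e^(t^2/2 - t)
M′(t) = t*e^(-t)*e^(t^2/2) - e^(-t)*e^(t^2/2)
M′′(t) = (t^2*e^(t^2/2) - 2*t*e^(t^2/2) + 2*e^(t^2/2))*e^(-t)
M′′′(t) = (t^3*e^(t^2/2) - 3*t^2*e^(t^2/2) + 6*t*e^(t^2/2) - 4*e^(t^2/2))*e^(-t)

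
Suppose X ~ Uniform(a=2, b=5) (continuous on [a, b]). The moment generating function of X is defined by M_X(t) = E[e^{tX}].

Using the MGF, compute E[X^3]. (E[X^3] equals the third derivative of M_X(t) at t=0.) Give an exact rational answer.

E[X^3] = d^3M/dt^3 |_{t=0} = 203/4

M_X(t) = (e^(5*t) - e^(2*t))/(3*t)
dM/dt = (5*t*e^(5*t) - 2*t*e^(2*t) - e^(5*t) + e^(2*t))/(3*t^2)
d^2M/dt^2 = (25*t^2*e^(5*t) - 4*t^2*e^(2*t) - 10*t*e^(5*t) + 4*t*e^(2*t) + 2*e^(5*t) - 2*e^(2*t))/(3*t^3)
d^3M/dt^3 = (125*t^3*e^(5*t) - 8*t^3*e^(2*t) - 75*t^2*e^(5*t) + 12*t^2*e^(2*t) + 30*t*e^(5*t) - 12*t*e^(2*t) - 6*e^(5*t) + 6*e^(2*t))/(3*t^4)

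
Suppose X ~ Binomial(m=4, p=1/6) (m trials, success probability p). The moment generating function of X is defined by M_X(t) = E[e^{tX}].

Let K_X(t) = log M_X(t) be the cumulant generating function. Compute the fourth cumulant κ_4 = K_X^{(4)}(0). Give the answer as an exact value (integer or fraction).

M_X(t) = (e^(t)/6 + 5/6)^4
K_X(t) = log M_X(t) = 4*log(e^(t)/6 + 5/6)
dK/dt = 4*e^(t)/(e^(t) + 5)
d^2K/dt^2 = 20*e^(t)/(e^(2*t) + 10*e^(t) + 25)
d^3K/dt^3 = (-20*e^(2*t) + 100*e^(t))/(e^(3*t) + 15*e^(2*t) + 75*e^(t) + 125)
d^4K/dt^4 = (20*e^(3*t) - 400*e^(2*t) + 500*e^(t))/(e^(4*t) + 20*e^(3*t) + 150*e^(2*t) + 500*e^(t) + 625)

κ_4 = d^4K/dt^4 |_{t=0} = 5/54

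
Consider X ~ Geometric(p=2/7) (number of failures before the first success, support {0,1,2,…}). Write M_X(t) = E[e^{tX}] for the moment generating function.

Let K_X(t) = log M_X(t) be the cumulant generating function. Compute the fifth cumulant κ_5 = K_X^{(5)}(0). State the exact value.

M_X(t) = 2/(7*(1 - 5*e^(t)/7))
K_X(t) = log M_X(t) = -log(1 - 5*e^(t)/7) - log(7) + log(2)
D^5[K](t) = (-4375*e^(4*t) - 67375*e^(3*t) - 94325*e^(2*t) - 12005*e^(t))/(3125*e^(5*t) - 21875*e^(4*t) + 61250*e^(3*t) - 85750*e^(2*t) + 60025*e^(t) - 16807)

κ_5 = D^5[K](0) = 5565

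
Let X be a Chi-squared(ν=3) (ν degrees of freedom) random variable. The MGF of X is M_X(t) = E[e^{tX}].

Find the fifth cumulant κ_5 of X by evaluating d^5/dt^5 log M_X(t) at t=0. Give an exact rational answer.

M_X(t) = (1 - 2*t)^(-3/2)
K_X(t) = log M_X(t) = -3*log(1 - 2*t)/2
K′(t) = -3/(2*t - 1)
K′′(t) = 6/(4*t^2 - 4*t + 1)
K′′′(t) = -24/(8*t^3 - 12*t^2 + 6*t - 1)
K′′′′(t) = 144/(16*t^4 - 32*t^3 + 24*t^2 - 8*t + 1)
K′′′′′(t) = -1152/(32*t^5 - 80*t^4 + 80*t^3 - 40*t^2 + 10*t - 1)

κ_5 = K′′′′′(0) = 1152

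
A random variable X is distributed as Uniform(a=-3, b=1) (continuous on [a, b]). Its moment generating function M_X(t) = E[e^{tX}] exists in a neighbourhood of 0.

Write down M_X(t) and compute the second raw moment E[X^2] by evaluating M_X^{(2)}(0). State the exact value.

E[X^2] = M′′(0) = 7/3

M_X(t) = (e^(t) - e^(-3*t))/(4*t)
M′(t) = (t*e^(4*t) + 3*t - e^(4*t) + 1)*e^(-3*t)/(4*t^2)
M′′(t) = (t^2*e^(4*t) - 9*t^2 - 2*t*e^(4*t) - 6*t + 2*e^(4*t) - 2)*e^(-3*t)/(4*t^3)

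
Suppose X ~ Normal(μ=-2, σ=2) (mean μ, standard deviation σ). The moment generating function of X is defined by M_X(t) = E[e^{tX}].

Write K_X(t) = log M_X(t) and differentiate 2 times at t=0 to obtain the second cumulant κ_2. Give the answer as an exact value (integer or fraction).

M_X(t) = e^(2*t^2 - 2*t)
K_X(t) = log M_X(t) = 2*t^2 - 2*t
D^2[K](t) = 4

κ_2 = D^2[K](0) = 4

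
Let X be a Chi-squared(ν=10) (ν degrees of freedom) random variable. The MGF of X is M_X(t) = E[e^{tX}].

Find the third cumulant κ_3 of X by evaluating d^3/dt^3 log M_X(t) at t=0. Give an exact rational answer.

κ_3 = d^3K/dt^3 |_{t=0} = 80

M_X(t) = (1 - 2*t)^(-5)
K_X(t) = log M_X(t) = -5*log(1 - 2*t)
dK/dt = -10/(2*t - 1)
d^2K/dt^2 = 20/(4*t^2 - 4*t + 1)
d^3K/dt^3 = -80/(8*t^3 - 12*t^2 + 6*t - 1)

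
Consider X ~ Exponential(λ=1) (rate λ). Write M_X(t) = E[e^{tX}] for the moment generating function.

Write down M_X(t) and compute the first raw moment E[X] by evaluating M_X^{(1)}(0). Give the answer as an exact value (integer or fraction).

E[X] = dM/dt |_{t=0} = 1

M_X(t) = 1/(1 - t)
dM/dt = 1/(t^2 - 2*t + 1)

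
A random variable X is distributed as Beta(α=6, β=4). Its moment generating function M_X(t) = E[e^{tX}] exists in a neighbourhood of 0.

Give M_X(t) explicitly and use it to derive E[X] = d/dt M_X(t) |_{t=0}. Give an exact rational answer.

M_X(t) = ₁F₁(6; 10; t)
dM/dt = 3*₁F₁(7; 11; t)/5

E[X] = dM/dt |_{t=0} = 3/5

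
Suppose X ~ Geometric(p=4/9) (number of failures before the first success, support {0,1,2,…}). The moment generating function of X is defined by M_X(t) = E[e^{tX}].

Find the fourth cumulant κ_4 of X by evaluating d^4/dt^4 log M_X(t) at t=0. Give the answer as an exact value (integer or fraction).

M_X(t) = 4/(9*(1 - 5*e^(t)/9))
K_X(t) = log M_X(t) = -log(1 - 5*e^(t)/9) - 2*log(3) + 2*log(2)
dK/dt = -5*e^(t)/(5*e^(t) - 9)
d^2K/dt^2 = 45*e^(t)/(25*e^(2*t) - 90*e^(t) + 81)
d^3K/dt^3 = (-225*e^(2*t) - 405*e^(t))/(125*e^(3*t) - 675*e^(2*t) + 1215*e^(t) - 729)
d^4K/dt^4 = (1125*e^(3*t) + 8100*e^(2*t) + 3645*e^(t))/(625*e^(4*t) - 4500*e^(3*t) + 12150*e^(2*t) - 14580*e^(t) + 6561)

κ_4 = d^4K/dt^4 |_{t=0} = 6435/128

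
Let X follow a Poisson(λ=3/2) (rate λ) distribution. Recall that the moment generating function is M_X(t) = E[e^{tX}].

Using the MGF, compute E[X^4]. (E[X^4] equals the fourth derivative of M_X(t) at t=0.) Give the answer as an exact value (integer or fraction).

E[X^4] = M′′′′(0) = 681/16

M_X(t) = e^(3*e^(t)/2 - 3/2)
M′(t) = 3*e^(-3/2)*e^(t)*e^(3*e^(t)/2)/2
M′′(t) = (9*e^(2*t)*e^(3*e^(t)/2) + 6*e^(t)*e^(3*e^(t)/2))*e^(-3/2)/4
M′′′(t) = (27*e^(3*t)*e^(3*e^(t)/2) + 54*e^(2*t)*e^(3*e^(t)/2) + 12*e^(t)*e^(3*e^(t)/2))*e^(-3/2)/8
M′′′′(t) = (81*e^(4*t)*e^(3*e^(t)/2) + 324*e^(3*t)*e^(3*e^(t)/2) + 252*e^(2*t)*e^(3*e^(t)/2) + 24*e^(t)*e^(3*e^(t)/2))*e^(-3/2)/16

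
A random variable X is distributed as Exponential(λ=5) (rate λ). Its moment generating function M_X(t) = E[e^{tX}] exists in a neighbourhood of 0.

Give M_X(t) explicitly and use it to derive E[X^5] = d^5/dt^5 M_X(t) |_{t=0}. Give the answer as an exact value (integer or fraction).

E[X^5] = M^(5)(0) = 24/625

M_X(t) = 5/(5 - t)
M^(5)(t) = 600/(t^6 - 30*t^5 + 375*t^4 - 2500*t^3 + 9375*t^2 - 18750*t + 15625)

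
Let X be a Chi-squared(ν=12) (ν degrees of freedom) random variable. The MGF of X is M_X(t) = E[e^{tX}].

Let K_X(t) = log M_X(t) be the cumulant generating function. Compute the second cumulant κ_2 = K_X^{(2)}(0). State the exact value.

M_X(t) = (1 - 2*t)^(-6)
K_X(t) = log M_X(t) = -6*log(1 - 2*t)
D^2[K](t) = 24/(4*t^2 - 4*t + 1)

κ_2 = D^2[K](0) = 24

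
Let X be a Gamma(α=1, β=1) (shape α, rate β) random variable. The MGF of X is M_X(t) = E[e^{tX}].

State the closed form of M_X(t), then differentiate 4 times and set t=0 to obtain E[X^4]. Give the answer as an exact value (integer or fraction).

M_X(t) = 1/(1 - t)
M^(4)(t) = -24/(t^5 - 5*t^4 + 10*t^3 - 10*t^2 + 5*t - 1)

E[X^4] = M^(4)(0) = 24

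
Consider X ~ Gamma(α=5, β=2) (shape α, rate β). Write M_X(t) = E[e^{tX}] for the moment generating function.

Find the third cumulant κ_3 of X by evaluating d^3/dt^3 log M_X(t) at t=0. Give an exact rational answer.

κ_3 = d^3K/dt^3 |_{t=0} = 5/4

M_X(t) = 32/(2 - t)^5
K_X(t) = log M_X(t) = -5*log(2 - t) + 5*log(2)
dK/dt = -5/(t - 2)
d^2K/dt^2 = 5/(t^2 - 4*t + 4)
d^3K/dt^3 = -10/(t^3 - 6*t^2 + 12*t - 8)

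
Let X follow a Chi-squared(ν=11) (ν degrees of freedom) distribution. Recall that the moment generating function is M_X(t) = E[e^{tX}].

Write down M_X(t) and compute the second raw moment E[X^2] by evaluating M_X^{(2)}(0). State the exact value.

M_X(t) = (1 - 2*t)^(-11/2)
D^2[M](t) = -143/(128*t^7*√(1 - 2*t) - 448*t^6*√(1 - 2*t) + 672*t^5*√(1 - 2*t) - 560*t^4*√(1 - 2*t) + 280*t^3*√(1 - 2*t) - 84*t^2*√(1 - 2*t) + 14*t*√(1 - 2*t) - √(1 - 2*t))

E[X^2] = D^2[M](0) = 143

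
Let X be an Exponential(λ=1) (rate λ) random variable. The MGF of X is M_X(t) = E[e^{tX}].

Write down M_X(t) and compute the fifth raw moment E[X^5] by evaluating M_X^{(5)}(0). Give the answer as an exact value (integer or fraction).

E[X^5] = M′′′′′(0) = 120

M_X(t) = 1/(1 - t)
M′(t) = 1/(t^2 - 2*t + 1)
M′′(t) = -2/(t^3 - 3*t^2 + 3*t - 1)
M′′′(t) = 6/(t^4 - 4*t^3 + 6*t^2 - 4*t + 1)
M′′′′(t) = -24/(t^5 - 5*t^4 + 10*t^3 - 10*t^2 + 5*t - 1)
M′′′′′(t) = 120/(t^6 - 6*t^5 + 15*t^4 - 20*t^3 + 15*t^2 - 6*t + 1)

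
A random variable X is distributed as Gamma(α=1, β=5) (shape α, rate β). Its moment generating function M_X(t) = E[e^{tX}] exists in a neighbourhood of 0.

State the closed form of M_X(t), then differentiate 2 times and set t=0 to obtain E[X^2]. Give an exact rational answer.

E[X^2] = D^2[M](0) = 2/25

M_X(t) = 5/(5 - t)
D^2[M](t) = -10/(t^3 - 15*t^2 + 75*t - 125)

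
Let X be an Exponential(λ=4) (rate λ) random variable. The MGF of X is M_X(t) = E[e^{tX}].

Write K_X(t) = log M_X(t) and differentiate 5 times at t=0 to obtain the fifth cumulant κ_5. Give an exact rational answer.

M_X(t) = 4/(4 - t)
K_X(t) = log M_X(t) = -log(4 - t) + 2*log(2)
dK/dt = -1/(t - 4)
d^2K/dt^2 = 1/(t^2 - 8*t + 16)
d^3K/dt^3 = -2/(t^3 - 12*t^2 + 48*t - 64)
d^4K/dt^4 = 6/(t^4 - 16*t^3 + 96*t^2 - 256*t + 256)
d^5K/dt^5 = -24/(t^5 - 20*t^4 + 160*t^3 - 640*t^2 + 1280*t - 1024)

κ_5 = d^5K/dt^5 |_{t=0} = 3/128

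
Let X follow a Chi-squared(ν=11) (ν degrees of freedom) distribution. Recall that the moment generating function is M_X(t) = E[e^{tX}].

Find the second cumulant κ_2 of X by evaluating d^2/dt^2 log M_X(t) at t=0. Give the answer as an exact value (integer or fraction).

M_X(t) = (1 - 2*t)^(-11/2)
K_X(t) = log M_X(t) = -11*log(1 - 2*t)/2
D^2[K](t) = 22/(4*t^2 - 4*t + 1)

κ_2 = D^2[K](0) = 22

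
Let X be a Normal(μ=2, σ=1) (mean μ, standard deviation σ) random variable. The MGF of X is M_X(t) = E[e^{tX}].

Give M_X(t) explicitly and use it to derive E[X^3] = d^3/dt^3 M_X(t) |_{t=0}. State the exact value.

M_X(t) = e^(t^2/2 + 2*t)
M′(t) = t*e^(2*t)*e^(t^2/2) + 2*e^(2*t)*e^(t^2/2)
M′′(t) = t^2*e^(2*t)*e^(t^2/2) + 4*t*e^(2*t)*e^(t^2/2) + 5*e^(2*t)*e^(t^2/2)
M′′′(t) = t^3*e^(2*t)*e^(t^2/2) + 6*t^2*e^(2*t)*e^(t^2/2) + 15*t*e^(2*t)*e^(t^2/2) + 14*e^(2*t)*e^(t^2/2)

E[X^3] = M′′′(0) = 14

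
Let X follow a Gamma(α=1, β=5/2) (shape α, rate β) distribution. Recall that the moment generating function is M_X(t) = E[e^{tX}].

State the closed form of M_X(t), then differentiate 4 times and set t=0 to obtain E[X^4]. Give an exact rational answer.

E[X^4] = D^4[M](0) = 384/625

M_X(t) = 5/(2*(5/2 - t))
D^4[M](t) = -1920/(32*t^5 - 400*t^4 + 2000*t^3 - 5000*t^2 + 6250*t - 3125)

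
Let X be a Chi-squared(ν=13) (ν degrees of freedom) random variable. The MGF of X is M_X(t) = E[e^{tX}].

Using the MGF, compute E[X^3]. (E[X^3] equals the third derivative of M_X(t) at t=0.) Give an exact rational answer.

E[X^3] = D^3[M](0) = 3315

M_X(t) = (1 - 2*t)^(-13/2)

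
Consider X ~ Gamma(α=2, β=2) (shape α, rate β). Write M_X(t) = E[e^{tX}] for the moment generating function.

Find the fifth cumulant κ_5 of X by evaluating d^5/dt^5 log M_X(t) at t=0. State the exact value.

M_X(t) = 4/(2 - t)^2
K_X(t) = log M_X(t) = -2*log(2 - t) + 2*log(2)
D^5[K](t) = -48/(t^5 - 10*t^4 + 40*t^3 - 80*t^2 + 80*t - 32)

κ_5 = D^5[K](0) = 3/2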